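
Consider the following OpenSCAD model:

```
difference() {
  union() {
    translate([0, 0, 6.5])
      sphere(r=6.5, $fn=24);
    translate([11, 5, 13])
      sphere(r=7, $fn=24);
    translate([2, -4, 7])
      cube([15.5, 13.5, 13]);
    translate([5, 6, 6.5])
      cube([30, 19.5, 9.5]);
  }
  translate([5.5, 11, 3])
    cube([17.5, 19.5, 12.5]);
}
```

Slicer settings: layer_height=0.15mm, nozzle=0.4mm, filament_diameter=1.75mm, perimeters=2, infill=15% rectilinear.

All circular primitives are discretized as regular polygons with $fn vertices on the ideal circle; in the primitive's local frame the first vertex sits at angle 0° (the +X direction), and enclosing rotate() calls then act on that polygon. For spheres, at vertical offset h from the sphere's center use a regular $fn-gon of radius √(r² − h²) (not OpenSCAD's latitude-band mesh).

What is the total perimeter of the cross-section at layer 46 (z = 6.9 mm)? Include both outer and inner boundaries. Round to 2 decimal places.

At z = 6.9 mm: the sphere: section is a regular 24-gon, circumradius = √(r²−h²) = √(6.5²−0.4²) = 6.488 (perimeter = 2·24·6.488·sin(180°/24) = 40.65 mm); the r=7 sphere at (11, 5) contributes a regular 24-gon of circumradius √(7²−6.1²) = 3.434 (perimeter = 2·24·3.434·sin(180°/24) = 21.51 mm); the cube at (2, -4) is not intersected at this z (z outside [7, 20]); the cube at (5, 6) (footprint 30×19.5) is included at this height (perimeter 99.00 mm); Merging all regions: the regions partially overlap (shared area 11.58 mm²), so the edge portions inside another operand are dropped and the merged outline is re-measured after clipping — boundary = 145.90 mm; the cube at (5.5, 11) (footprint 17.5×19.5) is included at this height (perimeter 74.00 mm); Subtracting the remaining from the first: starting from that combined region, the 17.5×19.5 cube at (5.5, 11) partially overlaps it — only the 253.75 mm² overlap (of its 341.25 mm²) is removed, clipping the outline — boundary = 174.90 mm. Overall, the cross-section has 2 separate islands. Total boundary length (outer) = 174.90 mm.

174.90 mm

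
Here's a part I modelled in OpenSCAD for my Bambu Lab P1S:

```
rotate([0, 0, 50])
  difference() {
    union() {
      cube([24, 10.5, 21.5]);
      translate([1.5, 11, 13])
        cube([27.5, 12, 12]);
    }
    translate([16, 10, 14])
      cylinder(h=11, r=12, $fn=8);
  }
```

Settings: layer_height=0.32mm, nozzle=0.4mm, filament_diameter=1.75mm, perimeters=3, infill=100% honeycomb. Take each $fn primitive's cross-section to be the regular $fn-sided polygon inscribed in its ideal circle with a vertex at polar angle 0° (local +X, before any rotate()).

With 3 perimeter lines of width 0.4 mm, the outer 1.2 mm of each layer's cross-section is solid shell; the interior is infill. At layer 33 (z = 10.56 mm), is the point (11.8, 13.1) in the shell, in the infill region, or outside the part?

At z = 10.56 mm: the cube (footprint 24×10.5) is included at this height; the cube at (1.5, 11) is absent (z outside [13, 25]); Merging all regions: only the 24×10.5 cube is present, so the union is just that shape — 1 connected region; the cylinder at (16, 10) does not reach this height (z outside [14, 25]); Taking the first minus the rest: none of the subtracted shapes is present at this height, so that combined region is unchanged — 1 connected region; (whole slice rotated 50° about Z — lengths, areas and connectivity unchanged). Overall, the cross-section is a single solid region. Undo the 50° rotation: the query point maps to (17.620, -0.619) in the un-rotated model frame. The nearest boundary edge runs (0.00, 0.00)→(24.00, 0.00); distance from the point to it = 0.62 mm. The point is not inside any of the regions above, so it lies outside the cross-section (0.62 mm from the nearest boundary).

outside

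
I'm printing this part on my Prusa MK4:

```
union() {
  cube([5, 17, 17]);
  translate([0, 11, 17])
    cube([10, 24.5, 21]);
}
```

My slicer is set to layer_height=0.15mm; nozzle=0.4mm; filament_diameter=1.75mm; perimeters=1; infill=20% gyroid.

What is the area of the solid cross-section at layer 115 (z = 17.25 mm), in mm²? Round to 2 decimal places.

At z = 17.25 mm: the cube is not intersected at this z (z outside [0, 17]); the 10×24.5 cube at (0, 11) contributes its full rectangle (area 245.00 mm²); Merging all regions: only the 10×24.5 cube at (0, 11) is present, so the union is just that shape — area = 245.00 mm². Overall, the cross-section is a single solid region. Net area = 245.00 mm².

245.00 mm²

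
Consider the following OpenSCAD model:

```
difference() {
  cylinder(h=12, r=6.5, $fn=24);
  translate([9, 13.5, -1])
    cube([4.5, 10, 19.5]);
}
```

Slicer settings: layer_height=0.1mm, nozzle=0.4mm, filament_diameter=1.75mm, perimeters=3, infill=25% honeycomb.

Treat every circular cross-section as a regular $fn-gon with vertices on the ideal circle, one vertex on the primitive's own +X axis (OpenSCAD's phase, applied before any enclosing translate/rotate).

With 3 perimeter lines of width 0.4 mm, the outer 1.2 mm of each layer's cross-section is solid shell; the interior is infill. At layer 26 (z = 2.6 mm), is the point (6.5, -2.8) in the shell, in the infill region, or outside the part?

At z = 2.6 mm: the cylinder: section is a regular 24-gon, circumradius r=6.5; the 4.5×10 cube at (9, 13.5) contributes its full rectangle; Subtracting the remaining from the first: starting from the r=6.5 cylinder, the 4.5×10 cube at (9, 13.5) misses the remaining region (no effect) — 1 connected region. Overall, the cross-section is a single solid region. The nearest boundary edge runs (6.28, -1.68)→(5.63, -3.25); distance from the point to it = 0.63 mm. The point is not inside any of the regions above, so it lies outside the cross-section (0.63 mm from the nearest boundary).

outside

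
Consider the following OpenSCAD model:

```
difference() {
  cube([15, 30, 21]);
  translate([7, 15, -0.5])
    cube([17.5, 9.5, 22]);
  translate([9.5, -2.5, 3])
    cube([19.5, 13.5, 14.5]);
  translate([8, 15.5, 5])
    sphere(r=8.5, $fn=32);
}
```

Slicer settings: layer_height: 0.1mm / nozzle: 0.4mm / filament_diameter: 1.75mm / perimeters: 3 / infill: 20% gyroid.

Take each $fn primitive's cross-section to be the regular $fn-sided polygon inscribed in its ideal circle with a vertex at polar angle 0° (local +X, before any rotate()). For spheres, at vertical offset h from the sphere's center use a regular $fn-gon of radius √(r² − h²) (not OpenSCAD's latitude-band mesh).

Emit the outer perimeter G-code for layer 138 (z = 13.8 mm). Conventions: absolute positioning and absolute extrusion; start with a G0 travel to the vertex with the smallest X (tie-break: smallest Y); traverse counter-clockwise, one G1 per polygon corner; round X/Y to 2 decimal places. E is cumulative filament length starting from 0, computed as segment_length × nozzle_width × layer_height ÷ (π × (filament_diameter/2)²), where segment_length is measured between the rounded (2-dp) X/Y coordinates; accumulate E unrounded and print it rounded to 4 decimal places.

G0 X0.00 Y0.00 Z13.80
G1 X9.50 Y0.00 E0.1580
G1 X9.50 Y11.00 E0.3409
G1 X15.00 Y11.00 E0.4324
G1 X15.00 Y15.00 E0.4989
G1 X7.00 Y15.00 E0.6319
G1 X7.00 Y24.50 E0.7899
G1 X15.00 Y24.50 E0.9230
G1 X15.00 Y30.00 E1.0144
G1 X0.00 Y30.00 E1.2639
G1 X0.00 Y0.00 E1.7628

At z = 13.8 mm: the 15×30 cube contributes its full rectangle; the 17.5×9.5 cube at (7, 15) contributes its full rectangle; the 19.5×13.5 cube at (9.5, -2.5) contributes its full rectangle; the sphere at (8, 15.5) does not reach this height (|z−center|=8.800 > r=8.5); After the difference (first − rest): starting from the 15×30 cube, the 17.5×9.5 cube at (7, 15) partially overlaps it — only the 76.00 mm² overlap (of its 166.25 mm²) is removed, clipping the outline; the 19.5×13.5 cube at (9.5, -2.5) partially overlaps it — only the 60.50 mm² overlap (of its 263.25 mm²) is removed, clipping the outline — 1 connected region. The outline is a single polygon with 10 vertices. Extrusion per mm of travel: 0.4 × 0.1 / (π × 0.875²) = 0.016630. Accumulating E over each segment gives final E = 1.7628.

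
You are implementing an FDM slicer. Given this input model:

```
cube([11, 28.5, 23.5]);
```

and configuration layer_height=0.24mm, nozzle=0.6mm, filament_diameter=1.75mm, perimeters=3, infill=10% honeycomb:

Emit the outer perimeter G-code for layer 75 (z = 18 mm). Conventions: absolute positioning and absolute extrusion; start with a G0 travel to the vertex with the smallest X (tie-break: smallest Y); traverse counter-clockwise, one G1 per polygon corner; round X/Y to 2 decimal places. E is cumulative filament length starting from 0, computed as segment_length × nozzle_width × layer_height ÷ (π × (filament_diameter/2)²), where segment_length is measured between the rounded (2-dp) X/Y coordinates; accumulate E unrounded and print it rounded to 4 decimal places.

At z = 18 mm: the 11×28.5 cube contributes its full rectangle. The outline is a single polygon with 4 vertices. Extrusion per mm of travel: 0.6 × 0.24 / (π × 0.875²) = 0.059868. Accumulating E over each segment gives final E = 4.7296.

G0 X0.00 Y0.00 Z18.00
G1 X11.00 Y0.00 E0.6586
G1 X11.00 Y28.50 E2.3648
G1 X0.00 Y28.50 E3.0233
G1 X0.00 Y0.00 E4.7296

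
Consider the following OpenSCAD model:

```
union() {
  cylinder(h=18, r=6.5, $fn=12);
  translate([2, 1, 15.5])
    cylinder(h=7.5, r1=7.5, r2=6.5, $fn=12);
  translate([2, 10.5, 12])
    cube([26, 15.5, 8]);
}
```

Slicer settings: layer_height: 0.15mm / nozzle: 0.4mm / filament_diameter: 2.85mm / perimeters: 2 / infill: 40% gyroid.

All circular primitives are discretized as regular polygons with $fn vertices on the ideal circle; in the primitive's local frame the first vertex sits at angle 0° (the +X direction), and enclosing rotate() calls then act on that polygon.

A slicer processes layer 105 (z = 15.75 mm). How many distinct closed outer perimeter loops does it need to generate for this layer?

At z = 15.75 mm: the cylinder: section is a regular 12-gon, circumradius r=6.5; the cone at (2, 1) contributes a regular 12-gon of circumradius 7.467 (interpolated between r1=7.5 and r2=6.5 at t=0.033); the cube at (2, 10.5) (footprint 26×15.5) is included at this height; Taking the union: the regions partially overlap (shared area 113.69 mm²), so overlapping operands fuse into one piece — 2 connected regions. The result has 2 disconnected regions.

2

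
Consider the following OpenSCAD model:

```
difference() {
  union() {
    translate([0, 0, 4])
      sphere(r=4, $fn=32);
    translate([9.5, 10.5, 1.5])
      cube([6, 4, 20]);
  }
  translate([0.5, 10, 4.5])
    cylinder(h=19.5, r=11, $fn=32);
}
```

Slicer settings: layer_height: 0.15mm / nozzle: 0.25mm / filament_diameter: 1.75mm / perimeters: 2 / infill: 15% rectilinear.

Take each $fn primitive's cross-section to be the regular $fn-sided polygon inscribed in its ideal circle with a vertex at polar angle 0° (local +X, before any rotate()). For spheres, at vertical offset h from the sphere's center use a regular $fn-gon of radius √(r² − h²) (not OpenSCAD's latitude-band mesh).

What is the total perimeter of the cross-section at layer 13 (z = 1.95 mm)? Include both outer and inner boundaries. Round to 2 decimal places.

41.55 mm

At z = 1.95 mm: the r=4 sphere contributes a regular 32-gon of circumradius √(4²−2.05²) = 3.435 (perimeter = 2·32·3.435·sin(180°/32) = 21.55 mm); the cube at (9.5, 10.5) (footprint 6×4) is included at this height (perimeter 20.00 mm); Merging all regions: the 2 present regions are separate (no shared area or edge), so areas and boundary lengths simply add and each stays a separate island — boundary = 41.55 mm; the cylinder at (0.5, 10) does not reach this height (z outside [4.5, 24]); Taking the first minus the rest: none of the subtracted shapes is present at this height, so the result so far is unchanged — boundary = 41.55 mm. Overall, the cross-section has 2 separate islands. Total boundary length (outer) = 41.55 mm.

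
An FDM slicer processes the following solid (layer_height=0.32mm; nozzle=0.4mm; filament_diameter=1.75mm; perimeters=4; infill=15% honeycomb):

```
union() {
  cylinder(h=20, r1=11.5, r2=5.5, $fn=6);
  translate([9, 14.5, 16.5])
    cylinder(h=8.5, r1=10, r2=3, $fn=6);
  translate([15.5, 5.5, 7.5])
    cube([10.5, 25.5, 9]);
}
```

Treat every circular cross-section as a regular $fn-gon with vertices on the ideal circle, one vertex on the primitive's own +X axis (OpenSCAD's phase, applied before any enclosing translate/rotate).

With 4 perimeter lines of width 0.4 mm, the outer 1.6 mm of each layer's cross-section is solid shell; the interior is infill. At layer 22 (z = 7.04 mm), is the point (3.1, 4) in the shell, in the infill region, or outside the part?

infill

At z = 7.04 mm: the cone contributes a regular 6-gon of circumradius 9.388 (interpolated between r1=11.5 and r2=5.5 at t=0.352); the cone at (9, 14.5) does not reach this height (z outside [16.5, 25]); the cube at (15.5, 5.5) is not intersected at this z (z outside [7.5, 16.5]); Merging all regions: only the cone is present, so the union is just that shape — 1 connected region. Overall, the cross-section is a single solid region. The nearest boundary edge runs (9.39, 0.00)→(4.69, 8.13); distance from the point to it = 3.45 mm. The point is inside the cross-section and 3.45 mm from the nearest boundary — more than the 1.6 mm shell width (4 × 0.4), so it's in the infill interior.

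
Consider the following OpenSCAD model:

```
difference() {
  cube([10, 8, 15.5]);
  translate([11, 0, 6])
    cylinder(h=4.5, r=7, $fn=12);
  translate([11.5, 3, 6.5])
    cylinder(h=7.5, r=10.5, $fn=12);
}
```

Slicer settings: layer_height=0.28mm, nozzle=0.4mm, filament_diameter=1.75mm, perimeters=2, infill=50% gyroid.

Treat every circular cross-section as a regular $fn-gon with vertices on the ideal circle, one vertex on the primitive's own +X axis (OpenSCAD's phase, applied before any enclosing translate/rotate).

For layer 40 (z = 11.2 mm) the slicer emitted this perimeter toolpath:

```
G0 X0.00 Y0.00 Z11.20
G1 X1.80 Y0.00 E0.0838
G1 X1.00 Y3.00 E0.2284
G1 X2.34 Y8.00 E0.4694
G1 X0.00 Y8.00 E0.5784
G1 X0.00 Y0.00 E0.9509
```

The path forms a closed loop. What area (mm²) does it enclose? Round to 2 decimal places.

12.55 mm²

Apply the shoelace formula to the sequence of (X, Y) vertices; enclosed area = 12.55 mm².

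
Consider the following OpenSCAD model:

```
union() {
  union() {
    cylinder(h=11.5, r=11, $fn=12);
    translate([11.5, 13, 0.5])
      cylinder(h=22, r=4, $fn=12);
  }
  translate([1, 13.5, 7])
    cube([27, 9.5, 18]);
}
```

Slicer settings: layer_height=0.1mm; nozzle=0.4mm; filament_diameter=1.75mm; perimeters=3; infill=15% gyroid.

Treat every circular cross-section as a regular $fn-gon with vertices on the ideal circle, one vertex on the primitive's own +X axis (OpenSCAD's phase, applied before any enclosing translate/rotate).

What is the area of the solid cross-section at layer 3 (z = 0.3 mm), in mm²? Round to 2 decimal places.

363.00 mm²

At z = 0.3 mm: the r=11 cylinder gives a regular 12-gon of circumradius 11 (constant along its height) (area = (12/2)·11.000²·sin(360°/12) = 363.00 mm²); the cylinder at (11.5, 13) is absent (z outside [0.5, 22.5]); Merging all regions: only the r=11 cylinder is present, so the union is just that shape — area = 363.00 mm²; the cube at (1, 13.5) does not reach this height (z outside [7, 25]); Combining (union): only that combined region is present, so the union is just that shape — area = 363.00 mm². Overall, the cross-section is a single solid region. Net area = 363.00 mm².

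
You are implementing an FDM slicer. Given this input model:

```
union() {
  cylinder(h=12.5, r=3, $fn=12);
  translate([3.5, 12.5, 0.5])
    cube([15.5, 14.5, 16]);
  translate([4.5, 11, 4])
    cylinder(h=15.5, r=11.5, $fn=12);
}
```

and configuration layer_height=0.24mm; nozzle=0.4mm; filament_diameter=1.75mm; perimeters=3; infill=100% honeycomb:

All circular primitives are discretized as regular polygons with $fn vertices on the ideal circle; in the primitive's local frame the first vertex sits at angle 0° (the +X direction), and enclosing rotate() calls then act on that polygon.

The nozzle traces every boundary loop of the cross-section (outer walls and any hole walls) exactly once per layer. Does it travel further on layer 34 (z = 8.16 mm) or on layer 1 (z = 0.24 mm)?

Layer 34 (z = 8.16): the r=3 cylinder gives a regular 12-gon of circumradius 3 (constant along its height) (perimeter = 2·12·3.000·sin(180°/12) = 18.63 mm); the cube at (3.5, 12.5) (footprint 15.5×14.5) is included at this height (perimeter 60.00 mm); the r=11.5 cylinder at (4.5, 11) contributes a regular 12-gon of circumradius 11.5 (perimeter = 2·12·11.500·sin(180°/12) = 71.43 mm); Merging all regions: the regions partially overlap (shared area 101.19 mm²), so the edge portions inside another operand are dropped and the merged outline is re-measured after clipping — boundary = 98.01 mm. So its perimeter = 98.01 mm. Layer 1 (z = 0.24): the r=3 cylinder gives a regular 12-gon of circumradius 3 (constant along its height) (perimeter = 2·12·3.000·sin(180°/12) = 18.63 mm); the cube at (3.5, 12.5) is not intersected at this z (z outside [0.5, 16.5]); the cylinder at (4.5, 11) is absent (z outside [4, 19.5]); Combining (union): only the r=3 cylinder is present, so the union is just that shape — boundary = 18.63 mm. So its perimeter = 18.63 mm. Layer 34 is larger (98.01 vs 18.63 mm).

layer 34 (z = 8.16 mm)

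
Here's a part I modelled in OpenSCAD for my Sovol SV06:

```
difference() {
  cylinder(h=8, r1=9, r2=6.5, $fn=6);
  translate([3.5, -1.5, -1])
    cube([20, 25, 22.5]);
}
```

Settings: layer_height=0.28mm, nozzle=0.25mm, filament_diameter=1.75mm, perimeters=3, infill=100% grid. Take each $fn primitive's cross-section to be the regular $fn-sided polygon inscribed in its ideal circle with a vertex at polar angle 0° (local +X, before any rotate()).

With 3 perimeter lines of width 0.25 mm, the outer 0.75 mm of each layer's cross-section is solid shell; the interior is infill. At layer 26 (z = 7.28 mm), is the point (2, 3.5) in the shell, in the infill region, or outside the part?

At z = 7.28 mm: the cone contributes a regular 6-gon of circumradius 6.725 (interpolated between r1=9 and r2=6.5 at t=0.910); the cube at (3.5, -1.5) is present — its section is the full 20×25 rectangle; Taking the first minus the rest: starting from the cone, the 20×25 cube at (3.5, -1.5) partially overlaps it — only the 13.20 mm² overlap (of its 500.00 mm²) is removed, clipping the outline — 1 connected region. Overall, the cross-section is a single solid region. The nearest boundary edge runs (3.50, 5.59)→(3.50, -1.50); distance from the point to it = 1.50 mm. The point is inside the cross-section and 1.50 mm from the nearest boundary — more than the 0.75 mm shell width (3 × 0.25), so it's in the infill interior.

infill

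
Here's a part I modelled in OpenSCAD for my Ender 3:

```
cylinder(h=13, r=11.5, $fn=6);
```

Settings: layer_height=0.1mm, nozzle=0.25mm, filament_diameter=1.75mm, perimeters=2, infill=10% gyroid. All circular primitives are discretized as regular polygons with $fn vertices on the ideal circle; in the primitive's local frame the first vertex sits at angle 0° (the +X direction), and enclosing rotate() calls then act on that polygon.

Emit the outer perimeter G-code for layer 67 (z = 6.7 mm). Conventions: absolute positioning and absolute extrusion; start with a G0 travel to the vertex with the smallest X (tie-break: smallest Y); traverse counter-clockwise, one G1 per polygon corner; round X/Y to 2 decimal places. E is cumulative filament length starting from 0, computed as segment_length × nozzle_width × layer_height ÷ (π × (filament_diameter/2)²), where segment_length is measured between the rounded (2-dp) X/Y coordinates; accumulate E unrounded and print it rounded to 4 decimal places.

At z = 6.7 mm: the r=11.5 cylinder contributes a regular 6-gon of circumradius 11.5. The outline is a single polygon with 6 vertices. Extrusion per mm of travel: 0.25 × 0.1 / (π × 0.875²) = 0.010394. Accumulating E over each segment gives final E = 0.7172.

G0 X-11.50 Y0.00 Z6.70
G1 X-5.75 Y-9.96 E0.1195
G1 X5.75 Y-9.96 E0.2391
G1 X11.50 Y0.00 E0.3586
G1 X5.75 Y9.96 E0.4781
G1 X-5.75 Y9.96 E0.5977
G1 X-11.50 Y0.00 E0.7172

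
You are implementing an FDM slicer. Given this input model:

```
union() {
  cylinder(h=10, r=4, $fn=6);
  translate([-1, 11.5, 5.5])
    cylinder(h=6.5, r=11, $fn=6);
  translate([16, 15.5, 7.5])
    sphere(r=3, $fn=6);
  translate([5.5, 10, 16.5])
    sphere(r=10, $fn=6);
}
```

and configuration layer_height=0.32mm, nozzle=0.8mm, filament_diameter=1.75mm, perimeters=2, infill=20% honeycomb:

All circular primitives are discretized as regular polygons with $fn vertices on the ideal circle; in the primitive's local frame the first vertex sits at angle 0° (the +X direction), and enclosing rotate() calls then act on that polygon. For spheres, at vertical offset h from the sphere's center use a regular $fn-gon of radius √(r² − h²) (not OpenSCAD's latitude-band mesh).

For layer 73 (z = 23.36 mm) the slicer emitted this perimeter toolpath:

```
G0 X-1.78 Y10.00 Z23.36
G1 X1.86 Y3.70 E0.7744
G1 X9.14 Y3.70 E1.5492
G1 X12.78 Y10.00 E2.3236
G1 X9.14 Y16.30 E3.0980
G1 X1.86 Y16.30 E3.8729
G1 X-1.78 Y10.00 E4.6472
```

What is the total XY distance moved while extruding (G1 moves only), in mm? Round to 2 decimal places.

43.66 mm

Sum the Euclidean lengths of each G1 segment: total = 43.66 mm.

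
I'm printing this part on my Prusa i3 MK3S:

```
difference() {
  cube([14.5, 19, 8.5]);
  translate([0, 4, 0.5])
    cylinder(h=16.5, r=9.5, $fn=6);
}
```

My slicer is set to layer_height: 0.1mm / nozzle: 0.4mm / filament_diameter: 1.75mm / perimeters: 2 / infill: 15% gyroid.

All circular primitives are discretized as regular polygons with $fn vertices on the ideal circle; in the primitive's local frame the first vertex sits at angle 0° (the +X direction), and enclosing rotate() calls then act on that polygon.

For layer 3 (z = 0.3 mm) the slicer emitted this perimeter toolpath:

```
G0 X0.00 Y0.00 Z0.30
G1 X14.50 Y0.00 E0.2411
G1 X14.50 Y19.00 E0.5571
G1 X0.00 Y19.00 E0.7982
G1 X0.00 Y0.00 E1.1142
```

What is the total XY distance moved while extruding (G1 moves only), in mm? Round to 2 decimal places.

Sum the Euclidean lengths of each G1 segment: total = 67.00 mm.

67.00 mm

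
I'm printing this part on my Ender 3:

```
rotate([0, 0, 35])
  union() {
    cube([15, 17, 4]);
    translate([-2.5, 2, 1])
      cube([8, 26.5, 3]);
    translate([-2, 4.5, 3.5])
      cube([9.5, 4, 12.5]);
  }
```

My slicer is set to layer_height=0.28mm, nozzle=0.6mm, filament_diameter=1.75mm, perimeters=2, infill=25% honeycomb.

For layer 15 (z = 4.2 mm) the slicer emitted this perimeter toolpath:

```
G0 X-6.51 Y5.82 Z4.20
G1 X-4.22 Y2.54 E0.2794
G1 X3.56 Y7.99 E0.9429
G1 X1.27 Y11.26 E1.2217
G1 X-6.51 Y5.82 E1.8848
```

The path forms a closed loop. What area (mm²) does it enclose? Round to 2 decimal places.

37.95 mm²

Apply the shoelace formula to the sequence of (X, Y) vertices; enclosed area = 37.95 mm².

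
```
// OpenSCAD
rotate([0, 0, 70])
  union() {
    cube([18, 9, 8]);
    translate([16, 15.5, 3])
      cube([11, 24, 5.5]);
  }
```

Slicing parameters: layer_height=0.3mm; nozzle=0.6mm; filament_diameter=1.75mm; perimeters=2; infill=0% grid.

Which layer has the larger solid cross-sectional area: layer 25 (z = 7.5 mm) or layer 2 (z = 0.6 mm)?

layer 25 (z = 7.5 mm)

Layer 25 (z = 7.5): the cube is present — its section is the full 18×9 rectangle (area 162.00 mm²); the cube at (16, 15.5) is present — its section is the full 11×24 rectangle (area 264.00 mm²); Merging all regions: the 2 present regions are separate (no shared area or edge), so areas and boundary lengths simply add and each stays a separate island — area = 426.00 mm²; (rotated 70° about Z; rotation is an isometry so areas/perimeters/island counts are preserved). So its area = 426.00 mm². Layer 2 (z = 0.6): the 18×9 cube contributes its full rectangle (area 162.00 mm²); the cube at (16, 15.5) does not reach this height (z outside [3, 8.5]); Combining (union): only the 18×9 cube is present, so the union is just that shape — area = 162.00 mm²; (whole slice rotated 70° about Z — lengths, areas and connectivity unchanged). So its area = 162.00 mm². Layer 25 is larger (426.00 vs 162.00 mm²).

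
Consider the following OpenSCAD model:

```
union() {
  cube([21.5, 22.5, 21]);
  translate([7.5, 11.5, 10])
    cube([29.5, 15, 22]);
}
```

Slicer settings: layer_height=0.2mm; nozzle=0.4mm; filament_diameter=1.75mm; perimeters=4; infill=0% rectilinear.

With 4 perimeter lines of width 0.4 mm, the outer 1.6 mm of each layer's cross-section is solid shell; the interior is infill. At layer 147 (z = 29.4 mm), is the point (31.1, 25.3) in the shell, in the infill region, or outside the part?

shell

At z = 29.4 mm: the cube does not reach this height (z outside [0, 21]); the cube at (7.5, 11.5) is present — its section is the full 29.5×15 rectangle; Taking the union: only the 29.5×15 cube at (7.5, 11.5) is present, so the union is just that shape — 1 connected region. Overall, the cross-section is a single solid region. The nearest boundary edge runs (37.00, 26.50)→(7.50, 26.50); distance from the point to it = 1.20 mm. The point is inside the cross-section, 1.20 mm from the nearest boundary — within the 1.6 mm shell band (4 × 0.4).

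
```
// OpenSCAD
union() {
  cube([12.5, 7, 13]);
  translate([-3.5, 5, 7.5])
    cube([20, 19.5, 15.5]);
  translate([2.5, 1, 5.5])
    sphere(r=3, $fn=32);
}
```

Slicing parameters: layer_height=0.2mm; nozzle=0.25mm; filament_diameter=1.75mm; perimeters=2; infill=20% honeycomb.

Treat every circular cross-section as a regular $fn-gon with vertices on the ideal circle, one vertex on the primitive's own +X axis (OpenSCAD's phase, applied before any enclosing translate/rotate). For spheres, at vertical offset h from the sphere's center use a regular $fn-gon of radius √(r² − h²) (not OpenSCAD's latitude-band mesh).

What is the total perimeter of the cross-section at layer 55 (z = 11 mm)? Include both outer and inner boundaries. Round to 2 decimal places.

At z = 11 mm: the 12.5×7 cube contributes its full rectangle (perimeter 39.00 mm); the cube at (-3.5, 5) is present — its section is the full 20×19.5 rectangle (perimeter 79.00 mm); the sphere at (2.5, 1) does not reach this height (|z−center|=5.500 > r=3); Merging all regions: the regions partially overlap (shared area 25.00 mm²), so the edge portions inside another operand are dropped and the merged outline is re-measured after clipping — boundary = 89.00 mm. Overall, the cross-section is a single solid region. Total boundary length (outer) = 89.00 mm.

89.00 mm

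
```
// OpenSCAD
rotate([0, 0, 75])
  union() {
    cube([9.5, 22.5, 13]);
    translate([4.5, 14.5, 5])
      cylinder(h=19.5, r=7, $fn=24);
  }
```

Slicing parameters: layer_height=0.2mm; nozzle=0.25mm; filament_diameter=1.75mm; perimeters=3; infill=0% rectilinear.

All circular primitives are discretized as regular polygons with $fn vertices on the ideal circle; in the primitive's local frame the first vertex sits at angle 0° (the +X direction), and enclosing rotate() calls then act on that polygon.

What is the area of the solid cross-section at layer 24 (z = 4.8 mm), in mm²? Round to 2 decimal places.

213.75 mm²

At z = 4.8 mm: the cube (footprint 9.5×22.5) is included at this height (area 213.75 mm²); the cylinder at (4.5, 14.5) is not intersected at this z (z outside [5, 24.5]); Merging all regions: only the 9.5×22.5 cube is present, so the union is just that shape — area = 213.75 mm²; (rotated 75° about Z; rotation is an isometry so areas/perimeters/island counts are preserved). Overall, the cross-section is a single solid region. Net area = 213.75 mm².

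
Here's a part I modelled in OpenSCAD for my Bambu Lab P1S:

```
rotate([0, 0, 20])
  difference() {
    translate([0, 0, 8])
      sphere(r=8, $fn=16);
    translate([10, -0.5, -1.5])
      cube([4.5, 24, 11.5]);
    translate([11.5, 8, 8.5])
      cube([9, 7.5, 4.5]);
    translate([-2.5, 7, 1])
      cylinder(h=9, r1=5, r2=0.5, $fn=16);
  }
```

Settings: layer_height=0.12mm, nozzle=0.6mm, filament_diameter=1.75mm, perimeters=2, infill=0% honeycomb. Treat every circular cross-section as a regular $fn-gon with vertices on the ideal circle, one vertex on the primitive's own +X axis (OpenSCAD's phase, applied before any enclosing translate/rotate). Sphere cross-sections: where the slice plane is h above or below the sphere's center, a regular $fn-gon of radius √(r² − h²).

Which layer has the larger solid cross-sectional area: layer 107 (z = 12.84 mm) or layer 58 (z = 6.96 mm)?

Layer 107 (z = 12.84): the r=8 sphere slices to a regular 16-gon of circumradius 6.370 (√(r²−h²) with h=4.84 from center) (area = (16/2)·6.370²·sin(360°/16) = 124.22 mm²); the cube at (10, -0.5) is absent (z outside [-1.5, 10]); the 9×7.5 cube at (11.5, 8) contributes its full rectangle (area 67.50 mm²); the cone at (-2.5, 7) is absent (z outside [1, 10]); After the difference (first − rest): starting from the r=8 sphere (124.22 mm²), the 9×7.5 cube at (11.5, 8) misses the remaining region (no effect) — area = 124.22 mm²; (whole slice rotated 20° about Z — lengths, areas and connectivity unchanged). So its area = 124.22 mm². Layer 58 (z = 6.96): the sphere: section is a regular 16-gon, circumradius = √(r²−h²) = √(8²−1.04²) = 7.932 (area = (16/2)·7.932²·sin(360°/16) = 192.62 mm²); the 4.5×24 cube at (10, -0.5) contributes its full rectangle (area 108.00 mm²); the cube at (11.5, 8) does not reach this height (z outside [8.5, 13]); the cone at (-2.5, 7): at t=0.662 of its height the radius interpolates to r₁+(r₂−r₁)t = 2.020, giving a regular 16-gon of that circumradius (area = (16/2)·2.020²·sin(360°/16) = 12.49 mm²); Subtracting the remaining from the first: starting from the r=8 sphere (192.62 mm²), the 4.5×24 cube at (10, -0.5) misses the remaining region (no effect); the cone at (-2.5, 7) partially overlaps it — only the 7.46 mm² overlap (of its 12.49 mm²) is removed, clipping the outline — area = 185.17 mm²; (rotated 20° about Z; rotation is an isometry so areas/perimeters/island counts are preserved). So its area = 185.17 mm². Layer 58 is larger (185.17 vs 124.22 mm²).

layer 58 (z = 6.96 mm)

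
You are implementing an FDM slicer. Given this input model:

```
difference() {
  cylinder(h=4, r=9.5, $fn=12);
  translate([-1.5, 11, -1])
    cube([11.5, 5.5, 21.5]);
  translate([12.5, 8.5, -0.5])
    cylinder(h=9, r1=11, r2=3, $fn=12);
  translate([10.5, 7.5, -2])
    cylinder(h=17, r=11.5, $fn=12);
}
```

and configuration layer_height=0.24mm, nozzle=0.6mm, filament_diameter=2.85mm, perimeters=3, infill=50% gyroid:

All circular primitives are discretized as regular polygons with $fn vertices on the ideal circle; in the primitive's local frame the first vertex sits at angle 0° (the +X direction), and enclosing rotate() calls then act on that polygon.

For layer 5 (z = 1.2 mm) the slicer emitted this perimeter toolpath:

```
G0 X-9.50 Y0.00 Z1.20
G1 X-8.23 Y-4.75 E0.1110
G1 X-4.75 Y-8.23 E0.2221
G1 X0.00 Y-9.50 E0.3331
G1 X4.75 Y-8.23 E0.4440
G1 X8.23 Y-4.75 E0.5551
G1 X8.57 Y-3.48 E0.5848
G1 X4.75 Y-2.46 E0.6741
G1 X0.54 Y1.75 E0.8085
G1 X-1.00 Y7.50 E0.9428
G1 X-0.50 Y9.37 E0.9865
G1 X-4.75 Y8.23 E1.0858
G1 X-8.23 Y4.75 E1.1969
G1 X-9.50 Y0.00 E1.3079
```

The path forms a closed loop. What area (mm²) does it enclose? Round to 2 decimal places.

Apply the shoelace formula to the sequence of (X, Y) vertices; enclosed area = 186.87 mm².

186.87 mm²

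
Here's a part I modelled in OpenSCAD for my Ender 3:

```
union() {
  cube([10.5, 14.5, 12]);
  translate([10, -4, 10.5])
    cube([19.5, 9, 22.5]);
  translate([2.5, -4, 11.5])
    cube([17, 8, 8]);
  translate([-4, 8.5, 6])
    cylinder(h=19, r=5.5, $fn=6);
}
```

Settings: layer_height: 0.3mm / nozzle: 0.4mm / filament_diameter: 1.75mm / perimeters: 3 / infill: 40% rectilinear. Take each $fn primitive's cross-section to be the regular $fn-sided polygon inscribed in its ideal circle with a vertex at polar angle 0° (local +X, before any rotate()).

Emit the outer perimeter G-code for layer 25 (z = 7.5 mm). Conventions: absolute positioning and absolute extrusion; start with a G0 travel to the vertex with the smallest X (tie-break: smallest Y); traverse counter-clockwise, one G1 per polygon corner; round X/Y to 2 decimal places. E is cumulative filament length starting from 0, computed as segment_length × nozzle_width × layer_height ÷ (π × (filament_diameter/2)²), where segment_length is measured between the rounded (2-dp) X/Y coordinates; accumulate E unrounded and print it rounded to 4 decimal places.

At z = 7.5 mm: the cube (footprint 10.5×14.5) is included at this height; the cube at (10, -4) does not reach this height (z outside [10.5, 33]); the cube at (2.5, -4) is absent (z outside [11.5, 19.5]); the cylinder at (-4, 8.5): section is a regular 6-gon, circumradius r=5.5; Combining (union): the regions partially overlap (shared area 3.90 mm²), so overlapping operands fuse into one piece — 1 connected region. The outline is a single polygon with 11 vertices. Extrusion per mm of travel: 0.4 × 0.3 / (π × 0.875²) = 0.049890. Accumulating E over each segment gives final E = 3.5814.

G0 X-9.50 Y8.50 Z7.50
G1 X-6.75 Y3.74 E0.2743
G1 X-1.25 Y3.74 E0.5487
G1 X0.00 Y5.90 E0.6732
G1 X0.00 Y0.00 E0.9675
G1 X10.50 Y0.00 E1.4914
G1 X10.50 Y14.50 E2.2148
G1 X0.00 Y14.50 E2.7386
G1 X0.00 Y11.10 E2.9082
G1 X-1.25 Y13.26 E3.0328
G1 X-6.75 Y13.26 E3.3071
G1 X-9.50 Y8.50 E3.5814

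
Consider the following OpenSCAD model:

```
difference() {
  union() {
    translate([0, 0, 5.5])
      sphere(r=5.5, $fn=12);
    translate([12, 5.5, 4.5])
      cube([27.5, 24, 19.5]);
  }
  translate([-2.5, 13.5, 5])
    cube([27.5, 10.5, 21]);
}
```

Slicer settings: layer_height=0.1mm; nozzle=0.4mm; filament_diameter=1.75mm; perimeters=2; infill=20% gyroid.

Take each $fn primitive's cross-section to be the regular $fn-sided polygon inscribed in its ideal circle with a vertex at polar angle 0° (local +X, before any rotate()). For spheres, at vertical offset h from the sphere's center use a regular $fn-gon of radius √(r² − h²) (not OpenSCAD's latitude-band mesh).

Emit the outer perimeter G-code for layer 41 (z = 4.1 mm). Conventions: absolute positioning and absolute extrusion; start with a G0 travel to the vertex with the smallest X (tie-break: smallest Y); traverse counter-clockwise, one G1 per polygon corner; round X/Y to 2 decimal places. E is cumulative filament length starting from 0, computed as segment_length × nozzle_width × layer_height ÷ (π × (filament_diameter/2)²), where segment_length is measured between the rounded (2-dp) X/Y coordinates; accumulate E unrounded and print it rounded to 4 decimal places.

G0 X-5.32 Y0.00 Z4.10
G1 X-4.61 Y-2.66 E0.0458
G1 X-2.66 Y-4.61 E0.0916
G1 X0.00 Y-5.32 E0.1374
G1 X2.66 Y-4.61 E0.1832
G1 X4.61 Y-2.66 E0.2291
G1 X5.32 Y0.00 E0.2749
G1 X4.61 Y2.66 E0.3206
G1 X2.66 Y4.61 E0.3665
G1 X0.00 Y5.32 E0.4123
G1 X-2.66 Y4.61 E0.4581
G1 X-4.61 Y2.66 E0.5039
G1 X-5.32 Y0.00 E0.5497

At z = 4.1 mm: the r=5.5 sphere slices to a regular 12-gon of circumradius 5.319 (√(r²−h²) with h=1.4 from center); the cube at (12, 5.5) does not reach this height (z outside [4.5, 24]); Taking the union: only the r=5.5 sphere is present, so the union is just that shape — 1 connected region; the cube at (-2.5, 13.5) is not intersected at this z (z outside [5, 26]); Taking the first minus the rest: none of the subtracted shapes is present at this height, so the result so far is unchanged — 1 connected region. The outline is a single polygon with 12 vertices. Extrusion per mm of travel: 0.4 × 0.1 / (π × 0.875²) = 0.016630. Accumulating E over each segment gives final E = 0.5497.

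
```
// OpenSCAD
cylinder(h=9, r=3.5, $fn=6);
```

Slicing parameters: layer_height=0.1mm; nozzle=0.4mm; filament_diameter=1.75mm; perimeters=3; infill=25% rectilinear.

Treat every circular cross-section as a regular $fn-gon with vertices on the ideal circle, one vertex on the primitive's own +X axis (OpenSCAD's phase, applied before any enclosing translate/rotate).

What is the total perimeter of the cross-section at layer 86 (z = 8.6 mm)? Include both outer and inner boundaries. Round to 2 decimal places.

21.00 mm

At z = 8.6 mm: the cylinder: section is a regular 6-gon, circumradius r=3.5 (perimeter = 2·6·3.500·sin(180°/6) = 21.00 mm). Overall, the cross-section is a single solid region. Total boundary length (outer) = 21.00 mm.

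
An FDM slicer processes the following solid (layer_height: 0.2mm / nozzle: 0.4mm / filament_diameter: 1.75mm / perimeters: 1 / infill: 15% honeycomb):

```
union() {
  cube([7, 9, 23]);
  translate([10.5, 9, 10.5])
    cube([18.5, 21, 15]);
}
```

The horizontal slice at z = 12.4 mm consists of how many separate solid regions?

2

At z = 12.4 mm: the cube is present — its section is the full 7×9 rectangle; the cube at (10.5, 9) (footprint 18.5×21) is included at this height; Taking the union: the 2 present regions are separate (no shared area or edge), so areas and boundary lengths simply add and each stays a separate island — 2 connected regions. The result has 2 disconnected regions.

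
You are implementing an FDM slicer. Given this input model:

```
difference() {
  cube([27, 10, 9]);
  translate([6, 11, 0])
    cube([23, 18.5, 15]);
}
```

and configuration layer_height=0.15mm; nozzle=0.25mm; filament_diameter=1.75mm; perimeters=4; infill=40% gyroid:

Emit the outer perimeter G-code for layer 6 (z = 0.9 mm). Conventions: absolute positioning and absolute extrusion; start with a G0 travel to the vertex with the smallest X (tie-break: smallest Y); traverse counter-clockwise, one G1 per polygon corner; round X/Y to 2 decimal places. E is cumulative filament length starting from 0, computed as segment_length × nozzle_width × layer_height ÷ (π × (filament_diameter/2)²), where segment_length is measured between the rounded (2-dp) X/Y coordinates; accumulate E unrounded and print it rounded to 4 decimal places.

G0 X0.00 Y0.00 Z0.90
G1 X27.00 Y0.00 E0.4209
G1 X27.00 Y10.00 E0.5769
G1 X0.00 Y10.00 E0.9978
G1 X0.00 Y0.00 E1.1537

At z = 0.9 mm: the 27×10 cube contributes its full rectangle; the cube at (6, 11) is present — its section is the full 23×18.5 rectangle; After the difference (first − rest): starting from the 27×10 cube, the 23×18.5 cube at (6, 11) misses the remaining region (no effect) — 1 connected region. The outline is a single polygon with 4 vertices. Extrusion per mm of travel: 0.25 × 0.15 / (π × 0.875²) = 0.015591. Accumulating E over each segment gives final E = 1.1537.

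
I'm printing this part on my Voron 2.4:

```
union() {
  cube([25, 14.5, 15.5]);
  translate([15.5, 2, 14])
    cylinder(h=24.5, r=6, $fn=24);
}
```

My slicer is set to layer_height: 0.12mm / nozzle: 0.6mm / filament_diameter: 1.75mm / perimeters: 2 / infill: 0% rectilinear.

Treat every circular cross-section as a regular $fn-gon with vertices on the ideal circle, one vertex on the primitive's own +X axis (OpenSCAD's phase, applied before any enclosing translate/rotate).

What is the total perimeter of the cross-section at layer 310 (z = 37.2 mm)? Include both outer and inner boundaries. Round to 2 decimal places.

At z = 37.2 mm: the cube is not intersected at this z (z outside [0, 15.5]); the r=6 cylinder at (15.5, 2) gives a regular 24-gon of circumradius 6 (constant along its height) (perimeter = 2·24·6.000·sin(180°/24) = 37.59 mm); Taking the union: only the r=6 cylinder at (15.5, 2) is present, so the union is just that shape — boundary = 37.59 mm. Overall, the cross-section is a single solid region. Total boundary length (outer) = 37.59 mm.

37.59 mm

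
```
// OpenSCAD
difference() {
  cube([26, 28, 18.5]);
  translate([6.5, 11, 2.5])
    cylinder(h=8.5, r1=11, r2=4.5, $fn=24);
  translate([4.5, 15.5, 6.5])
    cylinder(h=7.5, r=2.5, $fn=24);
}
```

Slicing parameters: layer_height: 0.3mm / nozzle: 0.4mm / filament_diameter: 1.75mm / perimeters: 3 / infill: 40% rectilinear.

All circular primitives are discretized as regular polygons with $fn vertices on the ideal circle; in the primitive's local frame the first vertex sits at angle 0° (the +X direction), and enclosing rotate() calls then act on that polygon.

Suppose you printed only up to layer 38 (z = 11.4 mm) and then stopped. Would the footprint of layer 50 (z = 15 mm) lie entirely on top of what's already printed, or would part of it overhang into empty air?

Compare the two slices. At z = 11.4: the cube (footprint 26×28) is included at this height (area 728.00 mm²); the cone at (6.5, 11) is not intersected at this z (z outside [2.5, 11]); the r=2.5 cylinder at (4.5, 15.5) contributes a regular 24-gon of circumradius 2.5 (area = (24/2)·2.500²·sin(360°/24) = 19.41 mm²); Taking the first minus the rest: starting from the 26×28 cube (728.00 mm²), the r=2.5 cylinder at (4.5, 15.5) lies wholly inside it (removes its full 19.41 mm² and its 15.66 mm outline becomes a hole wall) — area = 708.59 mm². At z = 15: the 26×28 cube contributes its full rectangle (area 728.00 mm²); the cone at (6.5, 11) does not reach this height (z outside [2.5, 11]); the cylinder at (4.5, 15.5) is not intersected at this z (z outside [6.5, 14]); After the difference (first − rest): none of the subtracted shapes is present at this height, so the 26×28 cube is unchanged — area = 728.00 mm². Checking containment: at z = 15 the cross-section extends beyond the z = 11.4 cross-section by about 19.41 mm².

part overhangs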